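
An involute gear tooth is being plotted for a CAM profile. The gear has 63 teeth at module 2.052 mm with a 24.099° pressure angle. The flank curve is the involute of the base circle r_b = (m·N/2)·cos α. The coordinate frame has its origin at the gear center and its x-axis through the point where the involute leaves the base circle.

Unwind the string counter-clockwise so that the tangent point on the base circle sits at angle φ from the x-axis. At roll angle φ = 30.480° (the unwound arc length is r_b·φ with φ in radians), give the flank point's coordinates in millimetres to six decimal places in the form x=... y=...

pitch radius r_p = m·N/2 = 2.052·63/2 = 64.638000
base radius r_b = r_p·cos α = 64.638000·cos 24.099° = 59.004236
roll angle φ = 30.480° = 0.53197636 rad
x = r_b·(cos φ + φ·sin φ) = 59.004236·(0.86180627 + 0.53197636·0.50723757) = 66.771829
y = r_b·(sin φ − φ·cos φ) = 59.004236·(0.50723757 − 0.53197636·0.86180627) = 2.878050

x=66.771829 y=2.878050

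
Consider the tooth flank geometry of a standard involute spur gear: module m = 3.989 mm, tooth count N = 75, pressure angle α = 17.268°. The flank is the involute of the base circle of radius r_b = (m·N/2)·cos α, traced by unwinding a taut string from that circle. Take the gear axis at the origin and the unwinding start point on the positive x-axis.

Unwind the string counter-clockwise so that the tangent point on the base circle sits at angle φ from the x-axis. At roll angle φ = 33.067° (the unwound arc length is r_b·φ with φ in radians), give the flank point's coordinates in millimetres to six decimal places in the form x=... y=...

pitch radius r_p = m·N/2 = 3.989·75/2 = 149.587500
base radius r_b = r_p·cos α = 149.587500·cos 17.268° = 142.845103
roll angle φ = 33.067° = 0.57712802 rad
x = r_b·(cos φ + φ·sin φ) = 142.845103·(0.83803311 + 0.57712802·0.54561938) = 164.689740
y = r_b·(sin φ − φ·cos φ) = 142.845103·(0.54561938 − 0.57712802·0.83803311) = 8.851681

x=164.689740 y=8.851681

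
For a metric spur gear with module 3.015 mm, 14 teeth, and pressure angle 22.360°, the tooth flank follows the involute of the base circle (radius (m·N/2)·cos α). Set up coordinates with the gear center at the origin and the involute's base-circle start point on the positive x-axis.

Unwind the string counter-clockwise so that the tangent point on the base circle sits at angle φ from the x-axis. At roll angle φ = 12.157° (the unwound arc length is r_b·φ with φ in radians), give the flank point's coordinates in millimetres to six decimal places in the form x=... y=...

x=19.952577 y=0.061869

pitch radius r_p = m·N/2 = 3.015·14/2 = 21.105000
base radius r_b = r_p·cos α = 21.105000·cos 22.360° = 19.518154
roll angle φ = 12.157° = 0.21217968 rad
x = r_b·(cos φ + φ·sin φ) = 19.518154·(0.97757422 + 0.21217968·0.21059119) = 19.952577
y = r_b·(sin φ − φ·cos φ) = 19.518154·(0.21059119 − 0.21217968·0.97757422) = 0.061869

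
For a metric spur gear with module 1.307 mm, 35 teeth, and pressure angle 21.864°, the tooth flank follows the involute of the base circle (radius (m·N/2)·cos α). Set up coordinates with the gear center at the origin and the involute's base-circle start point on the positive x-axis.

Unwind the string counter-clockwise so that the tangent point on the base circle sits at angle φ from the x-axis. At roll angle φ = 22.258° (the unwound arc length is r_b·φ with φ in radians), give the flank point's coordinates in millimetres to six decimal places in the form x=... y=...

x=22.769103 y=0.408597

pitch radius r_p = m·N/2 = 1.307·35/2 = 22.872500
base radius r_b = r_p·cos α = 22.872500·cos 21.864° = 21.227291
roll angle φ = 22.258° = 0.38847538 rad
x = r_b·(cos φ + φ·sin φ) = 21.227291·(0.92548763 + 0.38847538·0.37877784) = 22.769103
y = r_b·(sin φ − φ·cos φ) = 21.227291·(0.37877784 − 0.38847538·0.92548763) = 0.408597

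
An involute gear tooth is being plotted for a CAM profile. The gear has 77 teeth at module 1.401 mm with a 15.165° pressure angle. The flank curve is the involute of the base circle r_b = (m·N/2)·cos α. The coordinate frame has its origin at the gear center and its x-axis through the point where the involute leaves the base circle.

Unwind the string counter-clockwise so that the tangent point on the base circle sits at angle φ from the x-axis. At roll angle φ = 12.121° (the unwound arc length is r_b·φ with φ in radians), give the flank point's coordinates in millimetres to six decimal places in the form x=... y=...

pitch radius r_p = m·N/2 = 1.401·77/2 = 53.938500
base radius r_b = r_p·cos α = 53.938500·cos 15.165° = 52.060171
roll angle φ = 12.121° = 0.21155136 rad
x = r_b·(cos φ + φ·sin φ) = 52.060171·(0.97770634 + 0.21155136·0.20997693) = 53.212120
y = r_b·(sin φ − φ·cos φ) = 52.060171·(0.20997693 − 0.21155136·0.97770634) = 0.163564

x=53.212120 y=0.163564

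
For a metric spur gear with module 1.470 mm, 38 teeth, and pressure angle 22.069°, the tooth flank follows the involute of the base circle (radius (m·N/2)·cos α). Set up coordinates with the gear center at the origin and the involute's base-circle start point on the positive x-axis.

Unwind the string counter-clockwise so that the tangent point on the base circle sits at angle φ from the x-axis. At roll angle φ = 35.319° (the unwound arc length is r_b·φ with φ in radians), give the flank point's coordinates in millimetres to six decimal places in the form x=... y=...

pitch radius r_p = m·N/2 = 1.470·38/2 = 27.930000
base radius r_b = r_p·cos α = 27.930000·cos 22.069° = 25.883626
roll angle φ = 35.319° = 0.61643284 rad
x = r_b·(cos φ + φ·sin φ) = 25.883626·(0.81594592 + 0.61643284·0.57812823) = 30.343974
y = r_b·(sin φ − φ·cos φ) = 25.883626·(0.57812823 − 0.61643284·0.81594592) = 1.945216

x=30.343974 y=1.945216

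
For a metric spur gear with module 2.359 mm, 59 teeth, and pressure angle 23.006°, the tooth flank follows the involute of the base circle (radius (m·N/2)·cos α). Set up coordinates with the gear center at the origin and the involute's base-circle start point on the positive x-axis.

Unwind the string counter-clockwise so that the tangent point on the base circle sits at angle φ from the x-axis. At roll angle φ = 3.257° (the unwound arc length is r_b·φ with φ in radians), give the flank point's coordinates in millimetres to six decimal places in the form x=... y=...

x=64.158956 y=0.003921

pitch radius r_p = m·N/2 = 2.359·59/2 = 69.590500
base radius r_b = r_p·cos α = 69.590500·cos 23.006° = 64.055545
roll angle φ = 3.257° = 0.05684537 rad
x = r_b·(cos φ + φ·sin φ) = 64.055545·(0.99838474 + 0.05684537·0.05681476) = 64.158956
y = r_b·(sin φ − φ·cos φ) = 64.055545·(0.05681476 − 0.05684537·0.99838474) = 0.003921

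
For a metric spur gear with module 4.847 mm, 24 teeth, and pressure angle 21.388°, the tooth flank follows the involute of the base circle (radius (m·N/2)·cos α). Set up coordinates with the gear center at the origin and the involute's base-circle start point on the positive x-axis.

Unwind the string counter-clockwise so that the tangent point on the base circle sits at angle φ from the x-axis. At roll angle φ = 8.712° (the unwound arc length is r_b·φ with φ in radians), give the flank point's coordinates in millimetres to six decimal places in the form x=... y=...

pitch radius r_p = m·N/2 = 4.847·24/2 = 58.164000
base radius r_b = r_p·cos α = 58.164000·cos 21.388° = 54.158374
roll angle φ = 8.712° = 0.15205308 rad
x = r_b·(cos φ + φ·sin φ) = 54.158374·(0.98846219 + 0.15205308·0.15146785) = 54.780835
y = r_b·(sin φ − φ·cos φ) = 54.158374·(0.15146785 − 0.15205308·0.98846219) = 0.063318

x=54.780835 y=0.063318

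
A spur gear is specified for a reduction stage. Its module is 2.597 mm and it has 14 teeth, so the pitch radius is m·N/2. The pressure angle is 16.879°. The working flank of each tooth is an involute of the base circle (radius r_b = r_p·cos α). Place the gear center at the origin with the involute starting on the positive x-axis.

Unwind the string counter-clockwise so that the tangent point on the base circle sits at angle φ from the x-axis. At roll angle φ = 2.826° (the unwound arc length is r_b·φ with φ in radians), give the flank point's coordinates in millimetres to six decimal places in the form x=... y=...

pitch radius r_p = m·N/2 = 2.597·14/2 = 18.179000
base radius r_b = r_p·cos α = 18.179000·cos 16.879° = 17.395850
roll angle φ = 2.826° = 0.04932300 rad
x = r_b·(cos φ + φ·sin φ) = 17.395850·(0.99878387 + 0.04932300·0.04930301) = 17.416997
y = r_b·(sin φ − φ·cos φ) = 17.395850·(0.04930301 − 0.04932300·0.99878387) = 0.000696

x=17.416997 y=0.000696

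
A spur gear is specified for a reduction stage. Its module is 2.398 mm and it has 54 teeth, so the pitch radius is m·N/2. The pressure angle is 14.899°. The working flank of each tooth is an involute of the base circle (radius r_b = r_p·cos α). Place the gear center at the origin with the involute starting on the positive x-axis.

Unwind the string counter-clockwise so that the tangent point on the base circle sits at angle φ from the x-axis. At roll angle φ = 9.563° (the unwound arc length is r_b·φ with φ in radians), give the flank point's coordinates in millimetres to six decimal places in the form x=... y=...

pitch radius r_p = m·N/2 = 2.398·54/2 = 64.746000
base radius r_b = r_p·cos α = 64.746000·cos 14.899° = 62.569276
roll angle φ = 9.563° = 0.16690584 rad
x = r_b·(cos φ + φ·sin φ) = 62.569276·(0.98610353 + 0.16690584·0.16613198) = 63.434730
y = r_b·(sin φ − φ·cos φ) = 62.569276·(0.16613198 − 0.16690584·0.98610353) = 0.096704

x=63.434730 y=0.096704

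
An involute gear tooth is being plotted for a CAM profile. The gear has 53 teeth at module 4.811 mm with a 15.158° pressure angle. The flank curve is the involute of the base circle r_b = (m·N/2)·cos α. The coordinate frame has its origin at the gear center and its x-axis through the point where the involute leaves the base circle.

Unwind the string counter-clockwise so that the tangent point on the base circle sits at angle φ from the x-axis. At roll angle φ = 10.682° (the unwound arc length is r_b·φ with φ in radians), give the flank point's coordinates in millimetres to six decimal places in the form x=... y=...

x=125.175936 y=0.264887

pitch radius r_p = m·N/2 = 4.811·53/2 = 127.491500
base radius r_b = r_p·cos α = 127.491500·cos 15.158° = 123.055871
roll angle φ = 10.682° = 0.18643607 rad
x = r_b·(cos φ + φ·sin φ) = 123.055871·(0.98267108 + 0.18643607·0.18535791) = 125.175936
y = r_b·(sin φ − φ·cos φ) = 123.055871·(0.18535791 − 0.18643607·0.98267108) = 0.264887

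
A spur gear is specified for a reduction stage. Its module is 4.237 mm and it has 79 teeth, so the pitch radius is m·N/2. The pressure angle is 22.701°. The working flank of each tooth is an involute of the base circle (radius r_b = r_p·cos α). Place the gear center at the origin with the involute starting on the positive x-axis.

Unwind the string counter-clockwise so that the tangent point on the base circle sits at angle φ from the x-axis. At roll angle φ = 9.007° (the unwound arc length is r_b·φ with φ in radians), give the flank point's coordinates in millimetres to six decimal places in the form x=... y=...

pitch radius r_p = m·N/2 = 4.237·79/2 = 167.361500
base radius r_b = r_p·cos α = 167.361500·cos 22.701° = 154.396231
roll angle φ = 9.007° = 0.15720181 rad
x = r_b·(cos φ + φ·sin φ) = 154.396231·(0.98766922 + 0.15720181·0.15655513) = 156.292212
y = r_b·(sin φ − φ·cos φ) = 154.396231·(0.15655513 − 0.15720181·0.98766922) = 0.199441

x=156.292212 y=0.199441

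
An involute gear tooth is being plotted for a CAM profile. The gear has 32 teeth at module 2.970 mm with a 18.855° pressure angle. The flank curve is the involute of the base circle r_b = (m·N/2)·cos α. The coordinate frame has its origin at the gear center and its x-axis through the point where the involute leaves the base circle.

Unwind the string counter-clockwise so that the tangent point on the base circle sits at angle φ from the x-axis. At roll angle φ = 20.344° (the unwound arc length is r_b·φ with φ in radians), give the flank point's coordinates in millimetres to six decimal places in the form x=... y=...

pitch radius r_p = m·N/2 = 2.970·32/2 = 47.520000
base radius r_b = r_p·cos α = 47.520000·cos 18.855° = 44.970052
roll angle φ = 20.344° = 0.35506978 rad
x = r_b·(cos φ + φ·sin φ) = 44.970052·(0.93762223 + 0.35506978·0.34765580) = 47.716116
y = r_b·(sin φ − φ·cos φ) = 44.970052·(0.34765580 − 0.35506978·0.93762223) = 0.662610

x=47.716116 y=0.662610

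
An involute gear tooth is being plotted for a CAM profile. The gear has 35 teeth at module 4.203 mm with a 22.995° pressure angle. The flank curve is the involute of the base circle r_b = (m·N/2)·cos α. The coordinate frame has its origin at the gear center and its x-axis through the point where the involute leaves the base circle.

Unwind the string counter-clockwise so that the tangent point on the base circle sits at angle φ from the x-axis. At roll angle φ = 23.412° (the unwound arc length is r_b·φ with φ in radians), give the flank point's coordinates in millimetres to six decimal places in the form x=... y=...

pitch radius r_p = m·N/2 = 4.203·35/2 = 73.552500
base radius r_b = r_p·cos α = 73.552500·cos 22.995° = 67.707941
roll angle φ = 23.412° = 0.40861648 rad
x = r_b·(cos φ + φ·sin φ) = 67.707941·(0.91767143 + 0.40861648·0.39734010) = 73.126685
y = r_b·(sin φ − φ·cos φ) = 67.707941·(0.39734010 − 0.40861648·0.91767143) = 1.514249

x=73.126685 y=1.514249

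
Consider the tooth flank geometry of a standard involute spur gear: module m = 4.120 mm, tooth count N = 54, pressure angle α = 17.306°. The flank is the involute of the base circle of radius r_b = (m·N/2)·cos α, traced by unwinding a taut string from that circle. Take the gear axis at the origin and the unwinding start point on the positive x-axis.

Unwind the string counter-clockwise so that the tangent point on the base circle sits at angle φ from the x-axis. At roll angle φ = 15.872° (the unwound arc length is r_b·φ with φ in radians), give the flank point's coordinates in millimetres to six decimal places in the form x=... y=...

pitch radius r_p = m·N/2 = 4.120·54/2 = 111.240000
base radius r_b = r_p·cos α = 111.240000·cos 17.306° = 106.204127
roll angle φ = 15.872° = 0.27701866 rad
x = r_b·(cos φ + φ·sin φ) = 106.204127·(0.96187508 + 0.27701866·0.27348919) = 110.201298
y = r_b·(sin φ − φ·cos φ) = 106.204127·(0.27348919 − 0.27701866·0.96187508) = 0.746811

x=110.201298 y=0.746811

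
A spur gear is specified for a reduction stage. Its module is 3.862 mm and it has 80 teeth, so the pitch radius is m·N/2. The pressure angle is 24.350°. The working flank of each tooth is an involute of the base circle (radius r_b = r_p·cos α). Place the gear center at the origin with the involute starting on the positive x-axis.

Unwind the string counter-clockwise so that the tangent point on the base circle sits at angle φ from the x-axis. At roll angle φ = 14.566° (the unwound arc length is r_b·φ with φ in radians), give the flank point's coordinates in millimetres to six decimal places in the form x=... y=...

x=145.212791 y=0.765833

pitch radius r_p = m·N/2 = 3.862·80/2 = 154.480000
base radius r_b = r_p·cos α = 154.480000·cos 24.350° = 140.738049
roll angle φ = 14.566° = 0.25422466 rad
x = r_b·(cos φ + φ·sin φ) = 140.738049·(0.96785858 + 0.25422466·0.25149506) = 145.212791
y = r_b·(sin φ − φ·cos φ) = 140.738049·(0.25149506 − 0.25422466·0.96785858) = 0.765833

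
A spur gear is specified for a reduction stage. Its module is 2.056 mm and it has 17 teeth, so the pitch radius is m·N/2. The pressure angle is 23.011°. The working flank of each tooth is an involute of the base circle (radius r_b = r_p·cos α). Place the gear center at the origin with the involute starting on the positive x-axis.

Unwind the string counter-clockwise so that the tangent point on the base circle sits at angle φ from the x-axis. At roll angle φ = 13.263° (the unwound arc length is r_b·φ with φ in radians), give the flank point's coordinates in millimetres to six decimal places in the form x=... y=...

pitch radius r_p = m·N/2 = 2.056·17/2 = 17.476000
base radius r_b = r_p·cos α = 17.476000·cos 23.011° = 16.085432
roll angle φ = 13.263° = 0.23148302 rad
x = r_b·(cos φ + φ·sin φ) = 16.085432·(0.97332723 + 0.23148302·0.22942124) = 16.510639
y = r_b·(sin φ − φ·cos φ) = 16.085432·(0.22942124 − 0.23148302·0.97332723) = 0.066152

x=16.510639 y=0.066152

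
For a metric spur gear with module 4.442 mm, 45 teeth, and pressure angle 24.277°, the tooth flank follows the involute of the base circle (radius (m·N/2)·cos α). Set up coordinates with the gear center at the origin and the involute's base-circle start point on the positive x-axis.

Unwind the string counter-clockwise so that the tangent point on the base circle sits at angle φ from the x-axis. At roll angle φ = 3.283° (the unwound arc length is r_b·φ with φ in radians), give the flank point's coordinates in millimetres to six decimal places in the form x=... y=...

pitch radius r_p = m·N/2 = 4.442·45/2 = 99.945000
base radius r_b = r_p·cos α = 99.945000·cos 24.277° = 91.106703
roll angle φ = 3.283° = 0.05729916 rad
x = r_b·(cos φ + φ·sin φ) = 91.106703·(0.99835885 + 0.05729916·0.05726781) = 91.256141
y = r_b·(sin φ − φ·cos φ) = 91.106703·(0.05726781 − 0.05729916·0.99835885) = 0.005711

x=91.256141 y=0.005711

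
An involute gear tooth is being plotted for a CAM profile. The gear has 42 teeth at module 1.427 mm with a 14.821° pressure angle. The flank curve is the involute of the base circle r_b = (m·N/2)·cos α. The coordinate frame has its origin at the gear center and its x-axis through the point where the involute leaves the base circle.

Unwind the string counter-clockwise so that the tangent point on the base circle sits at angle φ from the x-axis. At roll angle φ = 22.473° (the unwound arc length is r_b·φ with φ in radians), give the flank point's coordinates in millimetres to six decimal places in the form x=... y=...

pitch radius r_p = m·N/2 = 1.427·42/2 = 29.967000
base radius r_b = r_p·cos α = 29.967000·cos 14.821° = 28.969989
roll angle φ = 22.473° = 0.39222784 rad
x = r_b·(cos φ + φ·sin φ) = 28.969989·(0.92405977 + 0.39222784·0.38224802) = 31.113423
y = r_b·(sin φ − φ·cos φ) = 28.969989·(0.38224802 − 0.39222784·0.92405977) = 0.573781

x=31.113423 y=0.573781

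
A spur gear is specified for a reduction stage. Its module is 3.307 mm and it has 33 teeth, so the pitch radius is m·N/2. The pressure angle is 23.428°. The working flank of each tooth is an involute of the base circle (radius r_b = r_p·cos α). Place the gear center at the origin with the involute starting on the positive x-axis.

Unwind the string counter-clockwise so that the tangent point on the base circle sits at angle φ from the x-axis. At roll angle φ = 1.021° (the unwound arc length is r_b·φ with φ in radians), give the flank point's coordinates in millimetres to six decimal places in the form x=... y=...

pitch radius r_p = m·N/2 = 3.307·33/2 = 54.565500
base radius r_b = r_p·cos α = 54.565500·cos 23.428° = 50.067144
roll angle φ = 1.021° = 0.01781981 rad
x = r_b·(cos φ + φ·sin φ) = 50.067144·(0.99984123 + 0.01781981·0.01781887) = 50.075092
y = r_b·(sin φ − φ·cos φ) = 50.067144·(0.01781887 − 0.01781981·0.99984123) = 0.000094

x=50.075092 y=0.000094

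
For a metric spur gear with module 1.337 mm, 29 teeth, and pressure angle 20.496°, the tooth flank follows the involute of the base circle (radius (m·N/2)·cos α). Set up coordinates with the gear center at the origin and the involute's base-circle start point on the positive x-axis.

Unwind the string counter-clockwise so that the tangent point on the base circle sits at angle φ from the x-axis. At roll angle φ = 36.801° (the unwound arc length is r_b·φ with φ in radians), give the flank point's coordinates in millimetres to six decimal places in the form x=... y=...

pitch radius r_p = m·N/2 = 1.337·29/2 = 19.386500
base radius r_b = r_p·cos α = 19.386500·cos 20.496° = 18.159269
roll angle φ = 36.801° = 0.64229862 rad
x = r_b·(cos φ + φ·sin φ) = 18.159269·(0.80072092 + 0.64229862·0.59903757) = 21.527486
y = r_b·(sin φ − φ·cos φ) = 18.159269·(0.59903757 − 0.64229862·0.80072092) = 1.538737

x=21.527486 y=1.538737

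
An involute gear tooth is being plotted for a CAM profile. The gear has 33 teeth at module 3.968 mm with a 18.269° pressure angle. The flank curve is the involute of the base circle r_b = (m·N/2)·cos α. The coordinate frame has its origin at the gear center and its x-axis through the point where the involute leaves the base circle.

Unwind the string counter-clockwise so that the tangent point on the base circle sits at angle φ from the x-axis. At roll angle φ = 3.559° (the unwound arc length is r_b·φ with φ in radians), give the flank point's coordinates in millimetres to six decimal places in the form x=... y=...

x=62.291726 y=0.004965

pitch radius r_p = m·N/2 = 3.968·33/2 = 65.472000
base radius r_b = r_p·cos α = 65.472000·cos 18.269° = 62.171899
roll angle φ = 3.559° = 0.06211627 rad
x = r_b·(cos φ + φ·sin φ) = 62.171899·(0.99807140 + 0.06211627·0.06207633) = 62.291726
y = r_b·(sin φ − φ·cos φ) = 62.171899·(0.06207633 − 0.06211627·0.99807140) = 0.004965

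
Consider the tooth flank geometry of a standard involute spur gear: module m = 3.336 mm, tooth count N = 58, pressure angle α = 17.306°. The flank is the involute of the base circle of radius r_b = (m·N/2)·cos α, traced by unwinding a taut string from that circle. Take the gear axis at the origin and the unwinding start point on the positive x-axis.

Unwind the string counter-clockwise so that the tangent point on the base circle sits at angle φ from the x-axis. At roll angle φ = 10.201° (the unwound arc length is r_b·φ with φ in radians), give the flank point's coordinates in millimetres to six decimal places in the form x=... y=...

x=93.816696 y=0.173207

pitch radius r_p = m·N/2 = 3.336·58/2 = 96.744000
base radius r_b = r_p·cos α = 96.744000·cos 17.306° = 92.364366
roll angle φ = 10.201° = 0.17804104 rad
x = r_b·(cos φ + φ·sin φ) = 92.364366·(0.98419252 + 0.17804104·0.17710192) = 93.816696
y = r_b·(sin φ − φ·cos φ) = 92.364366·(0.17710192 − 0.17804104·0.98419252) = 0.173207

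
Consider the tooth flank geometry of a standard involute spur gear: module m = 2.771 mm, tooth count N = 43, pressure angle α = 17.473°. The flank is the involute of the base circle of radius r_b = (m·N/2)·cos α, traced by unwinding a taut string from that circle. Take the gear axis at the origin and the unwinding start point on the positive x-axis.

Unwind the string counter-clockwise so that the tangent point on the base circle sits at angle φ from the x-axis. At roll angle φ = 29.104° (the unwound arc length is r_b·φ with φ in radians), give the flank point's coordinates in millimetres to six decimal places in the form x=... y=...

x=63.692804 y=2.419248

pitch radius r_p = m·N/2 = 2.771·43/2 = 59.576500
base radius r_b = r_p·cos α = 59.576500·cos 17.473° = 56.827554
roll angle φ = 29.104° = 0.50796063 rad
x = r_b·(cos φ + φ·sin φ) = 56.827554·(0.87373827 + 0.50796063·0.48639638) = 63.692804
y = r_b·(sin φ − φ·cos φ) = 56.827554·(0.48639638 − 0.50796063·0.87373827) = 2.419248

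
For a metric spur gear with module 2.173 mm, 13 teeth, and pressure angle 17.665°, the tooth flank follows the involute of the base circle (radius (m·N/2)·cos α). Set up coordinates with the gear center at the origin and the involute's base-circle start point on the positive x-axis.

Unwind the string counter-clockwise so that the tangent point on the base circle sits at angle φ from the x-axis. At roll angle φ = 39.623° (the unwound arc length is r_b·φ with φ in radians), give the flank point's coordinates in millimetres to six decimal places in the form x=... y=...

x=16.302036 y=1.413954

pitch radius r_p = m·N/2 = 2.173·13/2 = 14.124500
base radius r_b = r_p·cos α = 14.124500·cos 17.665° = 13.458488
roll angle φ = 39.623° = 0.69155181 rad
x = r_b·(cos φ + φ·sin φ) = 13.458488·(0.77025730 + 0.69155181·0.63773324) = 16.302036
y = r_b·(sin φ − φ·cos φ) = 13.458488·(0.63773324 − 0.69155181·0.77025730) = 1.413954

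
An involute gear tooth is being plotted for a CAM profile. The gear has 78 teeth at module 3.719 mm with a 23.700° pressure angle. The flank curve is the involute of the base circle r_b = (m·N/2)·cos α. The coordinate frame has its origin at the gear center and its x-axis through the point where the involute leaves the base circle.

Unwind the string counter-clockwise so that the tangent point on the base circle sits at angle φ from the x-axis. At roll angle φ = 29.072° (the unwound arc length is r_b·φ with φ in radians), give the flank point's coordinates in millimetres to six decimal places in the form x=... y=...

pitch radius r_p = m·N/2 = 3.719·78/2 = 145.041000
base radius r_b = r_p·cos α = 145.041000·cos 23.700° = 132.808618
roll angle φ = 29.072° = 0.50740212 rad
x = r_b·(cos φ + φ·sin φ) = 132.808618·(0.87400979 + 0.50740212·0.48590832) = 148.820118
y = r_b·(sin φ − φ·cos φ) = 132.808618·(0.48590832 − 0.50740212·0.87400979) = 5.635587

x=148.820118 y=5.635587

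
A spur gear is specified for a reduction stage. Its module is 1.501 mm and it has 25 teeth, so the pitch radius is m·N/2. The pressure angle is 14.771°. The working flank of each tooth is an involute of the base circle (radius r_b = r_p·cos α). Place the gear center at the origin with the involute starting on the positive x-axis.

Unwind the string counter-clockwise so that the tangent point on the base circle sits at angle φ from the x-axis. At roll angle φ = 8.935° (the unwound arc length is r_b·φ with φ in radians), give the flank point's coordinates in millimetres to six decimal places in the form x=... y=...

x=18.361710 y=0.022879

pitch radius r_p = m·N/2 = 1.501·25/2 = 18.762500
base radius r_b = r_p·cos α = 18.762500·cos 14.771° = 18.142447
roll angle φ = 8.935° = 0.15594517 rad
x = r_b·(cos φ + φ·sin φ) = 18.142447·(0.98786517 + 0.15594517·0.15531387) = 18.361710
y = r_b·(sin φ − φ·cos φ) = 18.142447·(0.15531387 − 0.15594517·0.98786517) = 0.022879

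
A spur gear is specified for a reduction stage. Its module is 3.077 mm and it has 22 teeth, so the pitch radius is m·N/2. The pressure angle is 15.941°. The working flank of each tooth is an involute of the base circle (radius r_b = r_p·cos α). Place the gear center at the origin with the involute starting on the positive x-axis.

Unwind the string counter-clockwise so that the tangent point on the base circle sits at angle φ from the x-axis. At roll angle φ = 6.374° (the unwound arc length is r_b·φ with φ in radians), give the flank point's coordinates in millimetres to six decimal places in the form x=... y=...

x=32.746182 y=0.014918

pitch radius r_p = m·N/2 = 3.077·22/2 = 33.847000
base radius r_b = r_p·cos α = 33.847000·cos 15.941° = 32.545414
roll angle φ = 6.374° = 0.11124729 rad
x = r_b·(cos φ + φ·sin φ) = 32.545414·(0.99381840 + 0.11124729·0.11101796) = 32.746182
y = r_b·(sin φ − φ·cos φ) = 32.545414·(0.11101796 − 0.11124729·0.99381840) = 0.014918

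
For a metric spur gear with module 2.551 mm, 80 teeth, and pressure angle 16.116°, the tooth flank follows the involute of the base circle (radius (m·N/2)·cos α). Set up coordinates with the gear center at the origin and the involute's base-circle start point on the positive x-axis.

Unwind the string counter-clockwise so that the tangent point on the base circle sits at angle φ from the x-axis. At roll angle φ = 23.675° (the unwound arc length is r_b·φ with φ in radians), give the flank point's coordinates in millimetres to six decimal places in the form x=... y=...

x=106.044961 y=2.266243

pitch radius r_p = m·N/2 = 2.551·80/2 = 102.040000
base radius r_b = r_p·cos α = 102.040000·cos 16.116° = 98.029999
roll angle φ = 23.675° = 0.41320670 rad
x = r_b·(cos φ + φ·sin φ) = 98.029999·(0.91583789 + 0.41320670·0.40154821) = 106.044961
y = r_b·(sin φ − φ·cos φ) = 98.029999·(0.40154821 − 0.41320670·0.91583789) = 2.266243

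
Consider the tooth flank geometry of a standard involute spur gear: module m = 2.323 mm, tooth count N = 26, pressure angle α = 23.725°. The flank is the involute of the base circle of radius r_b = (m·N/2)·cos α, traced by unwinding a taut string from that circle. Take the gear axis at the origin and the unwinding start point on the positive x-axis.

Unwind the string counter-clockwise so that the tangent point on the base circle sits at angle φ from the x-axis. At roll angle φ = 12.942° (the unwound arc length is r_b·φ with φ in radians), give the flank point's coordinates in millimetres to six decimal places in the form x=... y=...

pitch radius r_p = m·N/2 = 2.323·26/2 = 30.199000
base radius r_b = r_p·cos α = 30.199000·cos 23.725° = 27.646796
roll angle φ = 12.942° = 0.22588051 rad
x = r_b·(cos φ + φ·sin φ) = 27.646796·(0.97459728 + 0.22588051·0.22396459) = 28.343122
y = r_b·(sin φ − φ·cos φ) = 27.646796·(0.22396459 − 0.22588051·0.97459728) = 0.105668

x=28.343122 y=0.105668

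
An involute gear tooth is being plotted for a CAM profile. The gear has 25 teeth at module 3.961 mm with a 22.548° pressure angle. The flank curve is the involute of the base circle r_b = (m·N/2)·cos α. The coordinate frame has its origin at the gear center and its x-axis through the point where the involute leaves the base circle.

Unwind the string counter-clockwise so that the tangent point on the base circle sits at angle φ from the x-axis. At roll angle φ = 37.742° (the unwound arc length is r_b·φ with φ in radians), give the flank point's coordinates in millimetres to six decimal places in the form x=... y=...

x=54.598110 y=4.170632

pitch radius r_p = m·N/2 = 3.961·25/2 = 49.512500
base radius r_b = r_p·cos α = 49.512500·cos 22.548° = 45.727696
roll angle φ = 37.742° = 0.65872217 rad
x = r_b·(cos φ + φ·sin φ) = 45.727696·(0.79077505 + 0.65872217·0.61210687) = 54.598110
y = r_b·(sin φ − φ·cos φ) = 45.727696·(0.61210687 − 0.65872217·0.79077505) = 4.170632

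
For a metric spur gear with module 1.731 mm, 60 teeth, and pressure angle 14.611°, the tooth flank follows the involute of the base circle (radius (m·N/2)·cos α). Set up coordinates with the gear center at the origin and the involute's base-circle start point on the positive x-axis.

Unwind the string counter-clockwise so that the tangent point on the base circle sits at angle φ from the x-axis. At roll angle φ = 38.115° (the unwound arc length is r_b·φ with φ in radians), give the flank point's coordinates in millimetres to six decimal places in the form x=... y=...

x=60.169224 y=4.716262

pitch radius r_p = m·N/2 = 1.731·60/2 = 51.930000
base radius r_b = r_p·cos α = 51.930000·cos 14.611° = 50.250623
roll angle φ = 38.115° = 0.66523224 rad
x = r_b·(cos φ + φ·sin φ) = 50.250623·(0.78677346 + 0.66523224·0.61724187) = 60.169224
y = r_b·(sin φ − φ·cos φ) = 50.250623·(0.61724187 − 0.66523224·0.78677346) = 4.716262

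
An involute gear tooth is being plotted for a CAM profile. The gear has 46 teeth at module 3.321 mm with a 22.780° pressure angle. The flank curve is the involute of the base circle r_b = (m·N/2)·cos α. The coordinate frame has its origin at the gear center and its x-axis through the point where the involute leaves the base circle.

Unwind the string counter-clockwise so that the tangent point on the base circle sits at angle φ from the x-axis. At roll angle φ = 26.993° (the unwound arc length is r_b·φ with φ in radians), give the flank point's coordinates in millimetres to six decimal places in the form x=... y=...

pitch radius r_p = m·N/2 = 3.321·46/2 = 76.383000
base radius r_b = r_p·cos α = 76.383000·cos 22.780° = 70.425001
roll angle φ = 26.993° = 0.47111672 rad
x = r_b·(cos φ + φ·sin φ) = 70.425001·(0.89106198 + 0.47111672·0.45388164) = 77.812106
y = r_b·(sin φ − φ·cos φ) = 70.425001·(0.45388164 − 0.47111672·0.89106198) = 2.400608

x=77.812106 y=2.400608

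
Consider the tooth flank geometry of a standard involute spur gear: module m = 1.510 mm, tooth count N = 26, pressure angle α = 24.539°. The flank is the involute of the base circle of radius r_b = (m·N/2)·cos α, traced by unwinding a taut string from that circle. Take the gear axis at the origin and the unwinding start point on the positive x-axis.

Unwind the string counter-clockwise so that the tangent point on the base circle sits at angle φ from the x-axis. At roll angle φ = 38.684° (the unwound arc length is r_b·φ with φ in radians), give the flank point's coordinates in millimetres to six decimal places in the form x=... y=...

x=21.474797 y=1.749788

pitch radius r_p = m·N/2 = 1.510·26/2 = 19.630000
base radius r_b = r_p·cos α = 19.630000·cos 24.539° = 17.856995
roll angle φ = 38.684° = 0.67516317 rad
x = r_b·(cos φ + φ·sin φ) = 17.856995·(0.78060498 + 0.67516317·0.62502469) = 21.474797
y = r_b·(sin φ − φ·cos φ) = 17.856995·(0.62502469 − 0.67516317·0.78060498) = 1.749788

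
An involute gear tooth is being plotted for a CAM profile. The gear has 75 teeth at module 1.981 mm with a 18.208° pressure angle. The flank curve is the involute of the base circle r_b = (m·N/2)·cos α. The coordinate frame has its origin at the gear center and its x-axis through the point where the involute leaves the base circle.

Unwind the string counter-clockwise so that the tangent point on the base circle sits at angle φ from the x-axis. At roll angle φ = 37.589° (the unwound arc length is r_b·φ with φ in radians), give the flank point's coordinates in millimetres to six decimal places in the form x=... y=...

pitch radius r_p = m·N/2 = 1.981·75/2 = 74.287500
base radius r_b = r_p·cos α = 74.287500·cos 18.208° = 70.567808
roll angle φ = 37.589° = 0.65605181 rad
x = r_b·(cos φ + φ·sin φ) = 70.567808·(0.79240677 + 0.65605181·0.60999304) = 84.158732
y = r_b·(sin φ − φ·cos φ) = 70.567808·(0.60999304 − 0.65605181·0.79240677) = 6.360499

x=84.158732 y=6.360499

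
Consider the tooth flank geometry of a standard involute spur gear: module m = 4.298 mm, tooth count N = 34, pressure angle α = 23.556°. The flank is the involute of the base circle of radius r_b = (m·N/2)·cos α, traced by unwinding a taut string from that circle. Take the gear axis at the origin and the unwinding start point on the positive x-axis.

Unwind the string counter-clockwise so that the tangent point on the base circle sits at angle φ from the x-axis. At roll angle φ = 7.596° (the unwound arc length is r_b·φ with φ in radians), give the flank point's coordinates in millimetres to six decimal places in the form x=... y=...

x=67.563423 y=0.051931

pitch radius r_p = m·N/2 = 4.298·34/2 = 73.066000
base radius r_b = r_p·cos α = 73.066000·cos 23.556° = 66.977403
roll angle φ = 7.596° = 0.13257521 rad
x = r_b·(cos φ + φ·sin φ) = 66.977403·(0.99122477 + 0.13257521·0.13218719) = 67.563423
y = r_b·(sin φ − φ·cos φ) = 66.977403·(0.13218719 − 0.13257521·0.99122477) = 0.051931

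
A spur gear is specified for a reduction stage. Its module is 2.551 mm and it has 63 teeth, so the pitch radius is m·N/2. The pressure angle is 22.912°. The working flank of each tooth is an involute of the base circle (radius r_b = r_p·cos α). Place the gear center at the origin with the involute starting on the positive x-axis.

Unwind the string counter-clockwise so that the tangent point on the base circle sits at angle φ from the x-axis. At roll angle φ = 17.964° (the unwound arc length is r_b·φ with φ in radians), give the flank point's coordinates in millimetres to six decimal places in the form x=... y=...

pitch radius r_p = m·N/2 = 2.551·63/2 = 80.356500
base radius r_b = r_p·cos α = 80.356500·cos 22.912° = 74.016685
roll angle φ = 17.964° = 0.31353095 rad
x = r_b·(cos φ + φ·sin φ) = 74.016685·(0.95125049 + 0.31353095·0.30841937) = 77.565748
y = r_b·(sin φ − φ·cos φ) = 74.016685·(0.30841937 − 0.31353095·0.95125049) = 0.752964

x=77.565748 y=0.752964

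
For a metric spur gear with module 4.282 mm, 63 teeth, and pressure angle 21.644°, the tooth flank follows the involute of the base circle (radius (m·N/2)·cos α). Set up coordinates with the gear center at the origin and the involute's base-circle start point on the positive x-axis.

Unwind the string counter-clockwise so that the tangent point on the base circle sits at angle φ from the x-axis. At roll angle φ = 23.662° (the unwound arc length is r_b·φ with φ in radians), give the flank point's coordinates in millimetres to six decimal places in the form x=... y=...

x=135.612634 y=2.893634

pitch radius r_p = m·N/2 = 4.282·63/2 = 134.883000
base radius r_b = r_p·cos α = 134.883000·cos 21.644° = 125.372873
roll angle φ = 23.662° = 0.41297981 rad
x = r_b·(cos φ + φ·sin φ) = 125.372873·(0.91592897 + 0.41297981·0.40134040) = 135.612634
y = r_b·(sin φ − φ·cos φ) = 125.372873·(0.40134040 − 0.41297981·0.91592897) = 2.893634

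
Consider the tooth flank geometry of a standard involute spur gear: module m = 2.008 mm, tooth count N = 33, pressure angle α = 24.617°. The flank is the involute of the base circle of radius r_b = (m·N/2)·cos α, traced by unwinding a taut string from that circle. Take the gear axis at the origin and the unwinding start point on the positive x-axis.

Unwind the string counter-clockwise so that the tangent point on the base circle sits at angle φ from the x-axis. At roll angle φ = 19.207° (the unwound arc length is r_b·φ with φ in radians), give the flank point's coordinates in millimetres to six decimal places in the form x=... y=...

x=31.765890 y=0.373996

pitch radius r_p = m·N/2 = 2.008·33/2 = 33.132000
base radius r_b = r_p·cos α = 33.132000·cos 24.617° = 30.120717
roll angle φ = 19.207° = 0.33522539 rad
x = r_b·(cos φ + φ·sin φ) = 30.120717·(0.94433618 + 0.33522539·0.32898202) = 31.765890
y = r_b·(sin φ − φ·cos φ) = 30.120717·(0.32898202 − 0.33522539·0.94433618) = 0.373996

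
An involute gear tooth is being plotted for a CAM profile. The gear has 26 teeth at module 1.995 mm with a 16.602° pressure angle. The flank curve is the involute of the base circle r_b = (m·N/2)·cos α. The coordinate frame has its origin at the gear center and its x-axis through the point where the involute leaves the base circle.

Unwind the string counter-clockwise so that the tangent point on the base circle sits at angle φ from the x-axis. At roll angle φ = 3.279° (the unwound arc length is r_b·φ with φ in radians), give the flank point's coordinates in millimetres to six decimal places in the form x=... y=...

x=24.894505 y=0.001552

pitch radius r_p = m·N/2 = 1.995·26/2 = 25.935000
base radius r_b = r_p·cos α = 25.935000·cos 16.602° = 24.853837
roll angle φ = 3.279° = 0.05722935 rad
x = r_b·(cos φ + φ·sin φ) = 24.853837·(0.99836285 + 0.05722935·0.05719811) = 24.894505
y = r_b·(sin φ − φ·cos φ) = 24.853837·(0.05719811 − 0.05722935·0.99836285) = 0.001552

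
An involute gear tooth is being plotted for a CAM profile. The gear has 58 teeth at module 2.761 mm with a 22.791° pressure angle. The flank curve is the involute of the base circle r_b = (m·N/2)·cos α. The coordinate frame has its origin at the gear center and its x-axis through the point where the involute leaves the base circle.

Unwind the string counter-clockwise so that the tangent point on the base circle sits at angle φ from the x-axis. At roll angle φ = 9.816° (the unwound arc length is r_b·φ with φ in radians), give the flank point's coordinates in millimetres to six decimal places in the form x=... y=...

pitch radius r_p = m·N/2 = 2.761·58/2 = 80.069000
base radius r_b = r_p·cos α = 80.069000·cos 22.791° = 73.817534
roll angle φ = 9.816° = 0.17132152 rad
x = r_b·(cos φ + φ·sin φ) = 73.817534·(0.98536033 + 0.17132152·0.17048467) = 74.892909
y = r_b·(sin φ − φ·cos φ) = 73.817534·(0.17048467 − 0.17132152·0.98536033) = 0.123367

x=74.892909 y=0.123367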